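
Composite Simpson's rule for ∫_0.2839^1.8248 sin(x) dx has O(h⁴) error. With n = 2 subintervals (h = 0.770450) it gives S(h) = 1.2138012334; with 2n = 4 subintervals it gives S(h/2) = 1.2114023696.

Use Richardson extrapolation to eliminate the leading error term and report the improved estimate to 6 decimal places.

1.211242

r = 4: numerator weight 16, denominator 15.
Weighted: 19.3824379136 − 1.2138012334 = 18.1686366802
Divide by 2^4 − 1 = 15.
So the Richardson estimate is 1.2112424453.
Gap between inputs: 2.399e-03; correction applied: −0.0001599243.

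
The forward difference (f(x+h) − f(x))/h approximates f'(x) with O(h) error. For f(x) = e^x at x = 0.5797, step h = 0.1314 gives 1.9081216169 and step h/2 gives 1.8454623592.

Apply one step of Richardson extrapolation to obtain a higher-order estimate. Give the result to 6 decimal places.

1.782803

Error is O(h^1); halving h shrinks it by 2^1 = 2.
2×1.8454623592 − 1.9081216169 = 1.7828031015
R = 1.7828031015/1 = 1.7828031015
Shift from A(h/2): −0.0626592577.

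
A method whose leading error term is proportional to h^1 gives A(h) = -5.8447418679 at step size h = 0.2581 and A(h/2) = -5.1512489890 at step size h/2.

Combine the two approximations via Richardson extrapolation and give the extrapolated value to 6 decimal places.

-4.457756

Order 1 gives 2^r = 2 and 2^r − 1 = 1.
2·(-5.1512489890) = -10.3024979780; (-10.3024979780) − (-5.8447418679) = -4.4577561101
Extrapolated: (-4.4577561101) / 1 = -4.4577561101
Shift from A(h/2): +0.6934928789.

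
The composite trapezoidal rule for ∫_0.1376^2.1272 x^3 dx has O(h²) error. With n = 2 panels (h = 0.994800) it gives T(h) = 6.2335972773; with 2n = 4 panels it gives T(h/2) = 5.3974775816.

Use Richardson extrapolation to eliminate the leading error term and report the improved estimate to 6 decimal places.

The method has order 2: 2^2 = 4.
4 × 5.3974775816 − 6.2335972773 = 15.3563130491
Denominator 4 − 1 = 3.
Result: 5.1187710164

5.118771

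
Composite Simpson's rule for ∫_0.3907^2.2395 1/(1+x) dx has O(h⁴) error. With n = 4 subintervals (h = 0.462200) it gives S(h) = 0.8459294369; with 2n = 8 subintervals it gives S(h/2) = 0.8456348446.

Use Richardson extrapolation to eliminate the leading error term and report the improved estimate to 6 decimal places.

The method has order 4: 2^4 = 16.
2^4*A(h/2) = 13.5301575136; minus A(h) gives 12.6842280767.
(16*0.8456348446 − 0.8459294369)/(16 − 1) = 0.8456152051

0.845615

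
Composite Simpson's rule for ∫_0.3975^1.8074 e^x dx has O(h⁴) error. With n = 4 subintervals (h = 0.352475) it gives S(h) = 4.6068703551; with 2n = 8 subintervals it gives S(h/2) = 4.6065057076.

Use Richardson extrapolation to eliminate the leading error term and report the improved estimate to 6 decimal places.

Leading term ∝ h^4; use weight 16 = 2^4.
Difference of the inputs: 4.6065057076 − 4.6068703551 = -0.0003646475
Divide by 2^4 − 1 = 15: (-0.0003646475)/15 = -0.0000243098
R = 4.6065057076 − 0.0000243098 = 4.6064813978

4.606481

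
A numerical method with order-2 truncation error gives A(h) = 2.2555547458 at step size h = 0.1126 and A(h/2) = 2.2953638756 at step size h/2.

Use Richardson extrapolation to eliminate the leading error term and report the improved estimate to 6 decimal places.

r = 2, so 2^r = 4.
Numerator 4×A(h/2) − A(h) = 4×2.2953638756 − 2.2555547458 = 6.9259007566
Denominator 4 − 1 = 3.
6.9259007566 ÷ 3 = 2.3086335855

2.308634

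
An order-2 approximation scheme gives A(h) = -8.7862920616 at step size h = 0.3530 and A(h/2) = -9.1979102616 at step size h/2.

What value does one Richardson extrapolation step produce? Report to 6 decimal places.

r = 2: numerator weight 4, denominator 3.
Top: 4(-9.1979102616) − (-8.7862920616) = -28.0053489848
Divide by 2^2 − 1 = 3.
R = (-28.0053489848)/3 = -9.3351163283
Gap between inputs: 4.116e-01; correction applied: −0.1372060667.

-9.335116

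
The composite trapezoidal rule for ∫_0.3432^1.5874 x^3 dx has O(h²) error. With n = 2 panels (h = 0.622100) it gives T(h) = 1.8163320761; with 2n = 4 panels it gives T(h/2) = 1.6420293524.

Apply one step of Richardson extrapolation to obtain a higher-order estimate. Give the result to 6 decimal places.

1.583928

Order 2 gives 2^r = 4 and 2^r − 1 = 3.
2^2*A(h/2) = 6.5681174096; minus A(h) gives 4.7517853335.
Divide by 2^2 − 1 = 3.
R = 4.7517853335/3 = 1.5839284445
Shift from A(h/2): −0.0581009079.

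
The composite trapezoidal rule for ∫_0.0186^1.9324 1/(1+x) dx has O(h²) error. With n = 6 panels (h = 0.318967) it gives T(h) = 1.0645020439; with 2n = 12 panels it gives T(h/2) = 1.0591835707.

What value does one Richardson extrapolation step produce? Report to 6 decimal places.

1.057411

Error is O(h^2); halving h shrinks it by 2^2 = 4.
Difference of the inputs: 1.0591835707 − 1.0645020439 = -0.0053184732
Correction (A(h/2) − A(h))/(4 − 1) = (-0.0053184732)/3 = -0.0017728244
R = 1.0591835707 − 0.0017728244 = 1.0574107463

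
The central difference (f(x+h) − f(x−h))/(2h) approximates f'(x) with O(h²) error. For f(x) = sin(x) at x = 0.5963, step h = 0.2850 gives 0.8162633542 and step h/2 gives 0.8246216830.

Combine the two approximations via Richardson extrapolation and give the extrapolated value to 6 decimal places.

0.827408

Method order is 2; weight 2^2 = 4.
Numerator 4*A(h/2) − A(h) = 4*0.8246216830 − 0.8162633542 = 2.4822233778
Extrapolated: 2.4822233778 / 3 = 0.8274077926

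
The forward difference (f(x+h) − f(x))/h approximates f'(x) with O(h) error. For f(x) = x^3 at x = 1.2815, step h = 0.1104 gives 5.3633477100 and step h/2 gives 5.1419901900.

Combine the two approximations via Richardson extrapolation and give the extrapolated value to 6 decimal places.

r = 1: numerator weight 2, denominator 1.
2×5.1419901900 − 5.3633477100 = 4.9206326700
(2×5.1419901900 − 5.3633477100)/(2 − 1) = 4.9206326700
Correction |R − A(h/2)| = 2.214e-01; gap |A(h/2) − A(h)| = 2.214e-01.

4.920633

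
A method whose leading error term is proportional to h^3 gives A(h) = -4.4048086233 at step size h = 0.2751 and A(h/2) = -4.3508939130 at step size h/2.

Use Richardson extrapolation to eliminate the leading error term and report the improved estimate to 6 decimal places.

-4.343192

Order 3 gives 2^r = 8 and 2^r − 1 = 7.
8×(-4.3508939130) = -34.8071513040; subtract (-4.4048086233) → -30.4023426807
Divide by 2^3 − 1 = 7.
So the Richardson estimate is -4.3431918115.
Shift from A(h/2): +0.0077021015.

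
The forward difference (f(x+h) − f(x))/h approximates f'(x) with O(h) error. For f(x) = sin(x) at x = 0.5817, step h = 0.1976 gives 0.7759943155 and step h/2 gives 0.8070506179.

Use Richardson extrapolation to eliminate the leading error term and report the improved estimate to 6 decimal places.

Order 1 gives 2^r = 2 and 2^r − 1 = 1.
2×0.8070506179 = 1.6141012358; subtract 0.7759943155 → 0.8381069203
Divide by 2^1 − 1 = 1.
So the Richardson estimate is 0.8381069203.
Shift from A(h/2): +0.0310563024.

0.838107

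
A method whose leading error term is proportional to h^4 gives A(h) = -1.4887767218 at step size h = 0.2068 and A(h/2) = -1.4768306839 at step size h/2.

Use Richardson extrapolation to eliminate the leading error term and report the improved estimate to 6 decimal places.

r = 4: numerator weight 16, denominator 15.
16×(-1.4768306839) = -23.6292909424; (-23.6292909424) − (-1.4887767218) = -22.1405142206
Divide by 2^4 − 1 = 15.
R = (-22.1405142206)/15 = -1.4760342814

-1.476034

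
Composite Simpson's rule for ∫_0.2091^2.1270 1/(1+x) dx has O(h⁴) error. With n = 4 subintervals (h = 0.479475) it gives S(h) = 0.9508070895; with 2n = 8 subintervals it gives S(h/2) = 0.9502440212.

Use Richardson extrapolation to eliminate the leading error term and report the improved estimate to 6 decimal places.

r = 4: numerator weight 16, denominator 15.
2^4×A(h/2) = 15.2039043392; minus A(h) gives 14.2530972497.
R = 14.2530972497/15 = 0.9502064833
Correction |R − A(h/2)| = 3.754e-05; gap |A(h/2) − A(h)| = 5.631e-04.

0.950206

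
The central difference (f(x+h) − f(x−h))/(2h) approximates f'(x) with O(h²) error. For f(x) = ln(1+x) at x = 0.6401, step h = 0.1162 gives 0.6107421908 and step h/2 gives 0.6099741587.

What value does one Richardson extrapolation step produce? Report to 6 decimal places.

With r = 2 the leading error scales as h^2, so the weight is 2^2 = 4.
A(h/2) − A(h) = 0.6099741587 − 0.6107421908 = -0.0007680321
Divide by 2^2 − 1 = 3: (-0.0007680321)/3 = -0.0002560107
R = 0.6099741587 − 0.0002560107 = 0.6097181480
Gap between inputs: 7.680e-04; correction applied: −0.0002560107.

0.609718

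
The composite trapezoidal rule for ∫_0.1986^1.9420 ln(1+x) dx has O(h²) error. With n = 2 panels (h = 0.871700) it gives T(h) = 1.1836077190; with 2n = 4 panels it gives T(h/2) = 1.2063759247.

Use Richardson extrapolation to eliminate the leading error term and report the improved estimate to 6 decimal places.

r = 2: numerator weight 4, denominator 3.
4·1.2063759247 − 1.1836077190 = 3.6418959798
Divide by 2^2 − 1 = 3.
R = 3.6418959798/3 = 1.2139653266
Shift from A(h/2): +0.0075894019.

1.213965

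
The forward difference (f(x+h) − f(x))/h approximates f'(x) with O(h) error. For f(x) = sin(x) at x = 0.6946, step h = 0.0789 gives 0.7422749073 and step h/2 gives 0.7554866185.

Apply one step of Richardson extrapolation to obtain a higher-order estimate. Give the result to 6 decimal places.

The method has order 1: 2^1 = 2.
2 × 0.7554866185 = 1.5109732370; 1.5109732370 − 0.7422749073 = 0.7686983297
0.7686983297 ÷ 1 = 0.7686983297

0.768698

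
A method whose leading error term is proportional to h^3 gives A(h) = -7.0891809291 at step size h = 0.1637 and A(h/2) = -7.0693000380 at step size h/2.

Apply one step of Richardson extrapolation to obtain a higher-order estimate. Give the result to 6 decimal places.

-7.066460

Leading term ∝ h^3; use weight 8 = 2^3.
8×(-7.0693000380) = -56.5544003040; subtract (-7.0891809291) → -49.4652193749
Denominator 8 − 1 = 7.
(-49.4652193749) ÷ 7 = -7.0664599107
Correction |R − A(h/2)| = 2.840e-03; gap |A(h/2) − A(h)| = 1.988e-02.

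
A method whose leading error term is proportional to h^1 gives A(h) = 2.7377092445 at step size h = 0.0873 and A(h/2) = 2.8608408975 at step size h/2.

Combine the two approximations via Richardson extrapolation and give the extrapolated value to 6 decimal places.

r = 1: numerator weight 2, denominator 1.
Weighted: 5.7216817950 − 2.7377092445 = 2.9839725505
R = 2.9839725505/1 = 2.9839725505
Correction |R − A(h/2)| = 1.231e-01; gap |A(h/2) − A(h)| = 1.231e-01.

2.983973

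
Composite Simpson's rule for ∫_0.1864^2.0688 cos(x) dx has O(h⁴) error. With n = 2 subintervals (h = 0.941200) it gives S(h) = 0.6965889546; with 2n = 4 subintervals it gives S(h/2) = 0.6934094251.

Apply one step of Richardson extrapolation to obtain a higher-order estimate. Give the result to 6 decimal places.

0.693197

r = 4, so 2^r = 16.
16·0.6934094251 − 0.6965889546 = 10.3979618470
Denominator 16 − 1 = 15.
So the Richardson estimate is 0.6931974565.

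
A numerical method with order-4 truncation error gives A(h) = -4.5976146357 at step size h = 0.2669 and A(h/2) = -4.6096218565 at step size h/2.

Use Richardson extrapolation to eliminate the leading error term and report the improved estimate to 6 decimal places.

-4.610422

Leading term ∝ h^4; use weight 16 = 2^4.
16 × (-4.6096218565) − (-4.5976146357) = -69.1563350683
Extrapolated: (-69.1563350683) / 15 = -4.6104223379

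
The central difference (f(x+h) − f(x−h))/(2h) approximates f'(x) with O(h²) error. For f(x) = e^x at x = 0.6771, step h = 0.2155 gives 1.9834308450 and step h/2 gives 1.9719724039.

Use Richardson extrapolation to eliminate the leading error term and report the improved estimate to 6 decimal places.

The method has order 2: 2^2 = 4.
Numerator 4×A(h/2) − A(h) = 4×1.9719724039 − 1.9834308450 = 5.9044587706
R = 5.9044587706/3 = 1.9681529235
Gap between inputs: 1.146e-02; correction applied: −0.0038194804.

1.968153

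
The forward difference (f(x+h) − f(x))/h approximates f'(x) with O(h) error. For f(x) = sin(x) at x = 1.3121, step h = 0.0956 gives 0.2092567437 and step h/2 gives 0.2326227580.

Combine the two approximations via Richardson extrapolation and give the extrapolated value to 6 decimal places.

0.255989

Leading term ∝ h^1; use weight 2 = 2^1.
2^1 × A(h/2) = 0.4652455160; minus A(h) gives 0.2559887723.
Extrapolated: 0.2559887723 / 1 = 0.2559887723
Shift from A(h/2): +0.0233660143.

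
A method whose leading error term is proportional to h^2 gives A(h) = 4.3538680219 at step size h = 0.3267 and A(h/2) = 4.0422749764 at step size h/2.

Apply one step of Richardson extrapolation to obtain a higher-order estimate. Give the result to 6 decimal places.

The method has order 2: 2^2 = 4.
2^2·A(h/2) = 16.1690999056; minus A(h) gives 11.8152318837.
Extrapolated: 11.8152318837 / 3 = 3.9384106279

3.938411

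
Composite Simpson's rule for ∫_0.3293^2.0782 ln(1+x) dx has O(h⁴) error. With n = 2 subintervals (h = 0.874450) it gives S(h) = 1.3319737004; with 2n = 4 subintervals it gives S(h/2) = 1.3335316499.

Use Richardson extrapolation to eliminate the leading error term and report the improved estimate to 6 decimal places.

1.333636

With r = 4 the leading error scales as h^4, so the weight is 2^4 = 16.
Numerator 16*A(h/2) − A(h) = 16*1.3335316499 − 1.3319737004 = 20.0045326980
Divide by 2^4 − 1 = 15.
Extrapolated: 20.0045326980 / 15 = 1.3336355132
Correction |R − A(h/2)| = 1.039e-04; gap |A(h/2) − A(h)| = 1.558e-03.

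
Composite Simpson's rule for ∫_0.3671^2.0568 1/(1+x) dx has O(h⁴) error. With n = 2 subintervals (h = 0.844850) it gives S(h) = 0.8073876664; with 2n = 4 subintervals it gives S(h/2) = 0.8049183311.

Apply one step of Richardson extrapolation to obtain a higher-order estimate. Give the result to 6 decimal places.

0.804754

Leading term ∝ h^4; use weight 16 = 2^4.
2^4·A(h/2) = 12.8786932976; minus A(h) gives 12.0713056312.
Denominator 16 − 1 = 15.
12.0713056312 ÷ 15 = 0.8047537087
Gap between inputs: 2.469e-03; correction applied: −0.0001646224.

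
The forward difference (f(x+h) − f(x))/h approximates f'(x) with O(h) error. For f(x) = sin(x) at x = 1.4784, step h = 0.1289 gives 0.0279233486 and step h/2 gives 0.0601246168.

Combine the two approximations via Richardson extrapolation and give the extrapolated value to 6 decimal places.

0.092326

The method has order 1: 2^1 = 2.
2*0.0601246168 = 0.1202492336; subtract 0.0279233486 → 0.0923258850
R = 0.0923258850/1 = 0.0923258850
Shift from A(h/2): +0.0322012682.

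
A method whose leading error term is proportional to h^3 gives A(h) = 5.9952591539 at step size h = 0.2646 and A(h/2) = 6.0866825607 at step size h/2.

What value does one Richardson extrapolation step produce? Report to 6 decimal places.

6.099743

r = 3, so 2^r = 8.
8·6.0866825607 = 48.6934604856; 48.6934604856 − 5.9952591539 = 42.6982013317
Divide by 2^3 − 1 = 7.
Result: 6.0997430474
Shift from A(h/2): +0.0130604867.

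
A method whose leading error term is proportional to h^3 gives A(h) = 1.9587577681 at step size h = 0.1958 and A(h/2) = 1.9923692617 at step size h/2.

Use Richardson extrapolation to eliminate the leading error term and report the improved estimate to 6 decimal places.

r = 3, so 2^r = 8.
8*1.9923692617 = 15.9389540936; subtract 1.9587577681 → 13.9801963255
13.9801963255 ÷ 7 = 1.9971709036
Shift from A(h/2): +0.0048016419.

1.997171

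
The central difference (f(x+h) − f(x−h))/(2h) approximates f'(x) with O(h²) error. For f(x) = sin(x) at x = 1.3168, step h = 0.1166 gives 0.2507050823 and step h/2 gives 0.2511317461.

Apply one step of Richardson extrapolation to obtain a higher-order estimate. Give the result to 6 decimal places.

Error is O(h^2); halving h shrinks it by 2^2 = 4.
Weighted: 1.0045269844 − 0.2507050823 = 0.7538219021
Divide by 2^2 − 1 = 3.
(4×0.2511317461 − 0.2507050823)/(4 − 1) = 0.2512739674
Correction |R − A(h/2)| = 1.422e-04; gap |A(h/2) − A(h)| = 4.267e-04.

0.251274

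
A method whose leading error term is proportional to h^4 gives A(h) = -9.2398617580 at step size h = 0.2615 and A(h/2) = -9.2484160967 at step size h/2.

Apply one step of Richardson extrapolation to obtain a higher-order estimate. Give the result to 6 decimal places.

-9.248986

With r = 4 the leading error scales as h^4, so the weight is 2^4 = 16.
A(h/2) − A(h) = -9.2484160967 − (-9.2398617580) = -0.0085543387
Divide by 2^4 − 1 = 15: (-0.0085543387)/15 = -0.0005702892
R = -9.2484160967 − 0.0005702892 = -9.2489863859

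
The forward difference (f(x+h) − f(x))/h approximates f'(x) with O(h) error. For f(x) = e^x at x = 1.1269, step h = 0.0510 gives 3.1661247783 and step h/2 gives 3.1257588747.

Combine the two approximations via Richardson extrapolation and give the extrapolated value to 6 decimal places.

Leading term ∝ h^1; use weight 2 = 2^1.
2^1·A(h/2) = 6.2515177494; minus A(h) gives 3.0853929711.
3.0853929711 ÷ 1 = 3.0853929711
Gap between inputs: 4.037e-02; correction applied: −0.0403659036.

3.085393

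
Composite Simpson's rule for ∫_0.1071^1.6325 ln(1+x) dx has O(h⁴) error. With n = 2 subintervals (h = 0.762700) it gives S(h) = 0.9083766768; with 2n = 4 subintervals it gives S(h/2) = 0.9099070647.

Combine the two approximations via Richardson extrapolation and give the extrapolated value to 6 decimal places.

0.910009

With r = 4 the leading error scales as h^4, so the weight is 2^4 = 16.
Weighted: 14.5585130352 − 0.9083766768 = 13.6501363584
Denominator 16 − 1 = 15.
(16·0.9099070647 − 0.9083766768)/(16 − 1) = 0.9100090906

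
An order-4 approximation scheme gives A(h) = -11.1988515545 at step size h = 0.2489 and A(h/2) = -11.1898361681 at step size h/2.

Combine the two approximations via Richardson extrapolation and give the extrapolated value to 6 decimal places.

Leading term ∝ h^4; use weight 16 = 2^4.
A(h/2) − A(h) = -11.1898361681 − (-11.1988515545) = 0.0090153864
Correction (A(h/2) − A(h))/(16 − 1) = 0.0090153864/15 = 0.0006010258
R = A(h/2) + (A(h/2) − A(h))/15 = -11.1898361681 + 0.0006010258 = -11.1892351423
Correction |R − A(h/2)| = 6.010e-04; gap |A(h/2) − A(h)| = 9.015e-03.

-11.189235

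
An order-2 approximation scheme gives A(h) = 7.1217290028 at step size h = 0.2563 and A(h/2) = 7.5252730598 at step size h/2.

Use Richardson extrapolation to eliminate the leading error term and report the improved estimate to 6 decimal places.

Method order is 2; weight 2^2 = 4.
Numerator 4·A(h/2) − A(h) = 4·7.5252730598 − 7.1217290028 = 22.9793632364
Divide by 2^2 − 1 = 3.
(4·7.5252730598 − 7.1217290028)/(4 − 1) = 7.6597877455

7.659788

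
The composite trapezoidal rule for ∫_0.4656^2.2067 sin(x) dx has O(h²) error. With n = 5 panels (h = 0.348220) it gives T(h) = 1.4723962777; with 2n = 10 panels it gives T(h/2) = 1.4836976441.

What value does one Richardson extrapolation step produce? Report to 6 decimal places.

Method order is 2; weight 2^2 = 4.
Weighted: 5.9347905764 − 1.4723962777 = 4.4623942987
(4*1.4836976441 − 1.4723962777)/(4 − 1) = 1.4874647662
Shift from A(h/2): +0.0037671221.

1.487465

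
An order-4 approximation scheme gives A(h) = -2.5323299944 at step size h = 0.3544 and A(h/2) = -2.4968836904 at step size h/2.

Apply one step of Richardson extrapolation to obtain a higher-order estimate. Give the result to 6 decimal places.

-2.494521

The method has order 4: 2^4 = 16.
16·(-2.4968836904) = -39.9501390464; subtract (-2.5323299944) → -37.4178090520
(16·(-2.4968836904) − (-2.5323299944))/(16 − 1) = -2.4945206035
Gap between inputs: 3.545e-02; correction applied: +0.0023630869.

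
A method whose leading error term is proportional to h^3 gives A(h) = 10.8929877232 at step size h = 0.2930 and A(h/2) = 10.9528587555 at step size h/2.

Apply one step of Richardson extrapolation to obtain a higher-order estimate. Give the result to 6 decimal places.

The method has order 3: 2^3 = 8.
8·10.9528587555 = 87.6228700440; 87.6228700440 − 10.8929877232 = 76.7298823208
Denominator 8 − 1 = 7.
76.7298823208 ÷ 7 = 10.9614117601

10.961412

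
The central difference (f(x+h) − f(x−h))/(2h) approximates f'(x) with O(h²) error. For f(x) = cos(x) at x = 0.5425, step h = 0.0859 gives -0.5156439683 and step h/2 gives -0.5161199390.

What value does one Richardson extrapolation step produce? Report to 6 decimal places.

-0.516279

Method order is 2; weight 2^2 = 4.
Numerator 4×A(h/2) − A(h) = 4×(-0.5161199390) − (-0.5156439683) = -1.5488357877
R = (-1.5488357877)/3 = -0.5162785959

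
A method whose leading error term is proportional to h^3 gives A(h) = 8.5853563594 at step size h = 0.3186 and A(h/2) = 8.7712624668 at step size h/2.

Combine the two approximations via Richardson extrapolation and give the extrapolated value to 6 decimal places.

Order 3 gives 2^r = 8 and 2^r − 1 = 7.
8 × 8.7712624668 = 70.1700997344; subtract 8.5853563594 → 61.5847433750
(8 × 8.7712624668 − 8.5853563594)/(8 − 1) = 8.7978204821

8.797820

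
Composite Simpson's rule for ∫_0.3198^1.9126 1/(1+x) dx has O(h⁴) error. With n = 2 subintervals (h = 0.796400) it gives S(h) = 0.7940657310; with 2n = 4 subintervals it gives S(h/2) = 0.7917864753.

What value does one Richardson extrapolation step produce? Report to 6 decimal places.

0.791635

Method order is 4; weight 2^4 = 16.
16×0.7917864753 − 0.7940657310 = 11.8745178738
(16×0.7917864753 − 0.7940657310)/(16 − 1) = 0.7916345249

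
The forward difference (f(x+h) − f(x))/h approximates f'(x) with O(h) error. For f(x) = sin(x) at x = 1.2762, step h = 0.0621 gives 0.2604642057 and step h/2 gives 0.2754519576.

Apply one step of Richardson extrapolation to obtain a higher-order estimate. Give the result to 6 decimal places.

The method has order 1: 2^1 = 2.
Numerator 2*A(h/2) − A(h) = 2*0.2754519576 − 0.2604642057 = 0.2904397095
Denominator 2 − 1 = 1.
Extrapolated: 0.2904397095 / 1 = 0.2904397095
Gap between inputs: 1.499e-02; correction applied: +0.0149877519.

0.290440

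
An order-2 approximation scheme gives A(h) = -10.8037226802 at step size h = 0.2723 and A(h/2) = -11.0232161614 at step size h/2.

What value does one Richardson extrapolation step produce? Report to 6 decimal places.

The method has order 2: 2^2 = 4.
4×(-11.0232161614) = -44.0928646456; (-44.0928646456) − (-10.8037226802) = -33.2891419654
Divide by 2^2 − 1 = 3.
R = (-33.2891419654)/3 = -11.0963806551

-11.096381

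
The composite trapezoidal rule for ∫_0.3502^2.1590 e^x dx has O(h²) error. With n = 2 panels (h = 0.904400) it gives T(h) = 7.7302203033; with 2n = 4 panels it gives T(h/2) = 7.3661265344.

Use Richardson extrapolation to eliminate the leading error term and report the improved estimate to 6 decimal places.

Order 2 gives 2^r = 4 and 2^r − 1 = 3.
4 × 7.3661265344 = 29.4645061376; 29.4645061376 − 7.7302203033 = 21.7342858343
21.7342858343 ÷ 3 = 7.2447619448
Gap between inputs: 3.641e-01; correction applied: −0.1213645896.

7.244762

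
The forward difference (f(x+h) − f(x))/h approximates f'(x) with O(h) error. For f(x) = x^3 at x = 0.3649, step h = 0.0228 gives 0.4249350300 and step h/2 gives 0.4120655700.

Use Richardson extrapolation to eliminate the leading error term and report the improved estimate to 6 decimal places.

0.399196

Leading term ∝ h^1; use weight 2 = 2^1.
Top: 2(0.4120655700) − (0.4249350300) = 0.3991961100
Extrapolated: 0.3991961100 / 1 = 0.3991961100
Shift from A(h/2): −0.0128694600.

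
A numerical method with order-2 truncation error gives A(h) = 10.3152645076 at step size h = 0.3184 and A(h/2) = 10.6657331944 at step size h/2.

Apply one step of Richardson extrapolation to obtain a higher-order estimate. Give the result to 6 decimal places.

10.782556

Method order is 2; weight 2^2 = 4.
Numerator 4 × A(h/2) − A(h) = 4 × 10.6657331944 − 10.3152645076 = 32.3476682700
(4 × 10.6657331944 − 10.3152645076)/(4 − 1) = 10.7825560900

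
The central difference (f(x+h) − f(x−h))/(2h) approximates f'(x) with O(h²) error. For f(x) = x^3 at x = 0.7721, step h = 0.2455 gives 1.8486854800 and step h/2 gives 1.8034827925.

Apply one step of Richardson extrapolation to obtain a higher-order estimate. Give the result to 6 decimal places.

Leading term ∝ h^2; use weight 4 = 2^2.
Difference of the inputs: 1.8034827925 − 1.8486854800 = -0.0452026875
Correction (A(h/2) − A(h))/(4 − 1) = (-0.0452026875)/3 = -0.0150675625
R = 1.8034827925 − 0.0150675625 = 1.7884152300

1.788415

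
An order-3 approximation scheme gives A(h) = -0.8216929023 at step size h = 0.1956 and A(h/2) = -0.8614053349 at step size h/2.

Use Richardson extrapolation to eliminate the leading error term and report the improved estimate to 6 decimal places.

r = 3, so 2^r = 8.
Top: 8(-0.8614053349) − (-0.8216929023) = -6.0695497769
Extrapolated: (-6.0695497769) / 7 = -0.8670785396
Shift from A(h/2): −0.0056732047.

-0.867079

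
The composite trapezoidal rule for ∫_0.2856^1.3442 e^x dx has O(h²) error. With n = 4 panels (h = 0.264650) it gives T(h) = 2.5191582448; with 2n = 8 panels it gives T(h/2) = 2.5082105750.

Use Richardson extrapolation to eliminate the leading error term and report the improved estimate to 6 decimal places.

Method order is 2; weight 2^2 = 4.
Numerator 4·A(h/2) − A(h) = 4·2.5082105750 − 2.5191582448 = 7.5136840552
Divide by 2^2 − 1 = 3.
R = 7.5136840552/3 = 2.5045613517
Gap between inputs: 1.095e-02; correction applied: −0.0036492233.

2.504561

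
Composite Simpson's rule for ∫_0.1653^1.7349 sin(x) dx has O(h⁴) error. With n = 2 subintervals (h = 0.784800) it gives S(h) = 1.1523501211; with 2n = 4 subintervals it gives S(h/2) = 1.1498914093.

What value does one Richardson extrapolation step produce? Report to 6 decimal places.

1.149727

Error is O(h^4); halving h shrinks it by 2^4 = 16.
16×1.1498914093 − 1.1523501211 = 17.2459124277
Denominator 16 − 1 = 15.
Extrapolated: 17.2459124277 / 15 = 1.1497274952
Correction |R − A(h/2)| = 1.639e-04; gap |A(h/2) − A(h)| = 2.459e-03.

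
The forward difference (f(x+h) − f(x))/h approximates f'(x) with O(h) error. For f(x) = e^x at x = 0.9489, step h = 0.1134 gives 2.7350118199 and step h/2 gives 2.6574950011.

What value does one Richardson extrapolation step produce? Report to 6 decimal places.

The method has order 1: 2^1 = 2.
Difference of the inputs: 2.6574950011 − 2.7350118199 = -0.0775168188
Correction (A(h/2) − A(h))/(2 − 1) = (-0.0775168188)/1 = -0.0775168188
R = 2.6574950011 − 0.0775168188 = 2.5799781823

2.579978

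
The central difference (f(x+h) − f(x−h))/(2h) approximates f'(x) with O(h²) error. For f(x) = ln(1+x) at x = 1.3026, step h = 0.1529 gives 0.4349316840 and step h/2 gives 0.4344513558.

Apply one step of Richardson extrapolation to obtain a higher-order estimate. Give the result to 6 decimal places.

0.434291

Error is O(h^2); halving h shrinks it by 2^2 = 4.
A(h/2) − A(h) = 0.4344513558 − 0.4349316840 = -0.0004803282
Divide by 2^2 − 1 = 3: (-0.0004803282)/3 = -0.0001601094
R = 0.4344513558 − 0.0001601094 = 0.4342912464
Shift from A(h/2): −0.0001601094.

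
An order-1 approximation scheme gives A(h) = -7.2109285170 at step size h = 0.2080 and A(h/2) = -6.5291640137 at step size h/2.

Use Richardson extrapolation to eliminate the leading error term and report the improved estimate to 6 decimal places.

-5.847400

The method has order 1: 2^1 = 2.
Weighted: (-13.0583280274) − (-7.2109285170) = -5.8473995104
Divide by 2^1 − 1 = 1.
(-5.8473995104) ÷ 1 = -5.8473995104
Shift from A(h/2): +0.6817645033.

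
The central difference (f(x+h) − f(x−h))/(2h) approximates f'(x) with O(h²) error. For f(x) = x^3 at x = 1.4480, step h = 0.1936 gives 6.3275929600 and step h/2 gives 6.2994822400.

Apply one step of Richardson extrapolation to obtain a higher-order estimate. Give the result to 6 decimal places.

Leading term ∝ h^2; use weight 4 = 2^2.
4×6.2994822400 − 6.3275929600 = 18.8703360000
Denominator 4 − 1 = 3.
Result: 6.2901120000
Correction |R − A(h/2)| = 9.370e-03; gap |A(h/2) − A(h)| = 2.811e-02.

6.290112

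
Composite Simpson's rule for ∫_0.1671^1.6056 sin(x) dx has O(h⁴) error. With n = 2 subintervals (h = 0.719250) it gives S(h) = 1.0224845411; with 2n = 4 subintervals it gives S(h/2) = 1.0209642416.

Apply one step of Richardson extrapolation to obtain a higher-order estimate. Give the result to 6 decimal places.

Method order is 4; weight 2^4 = 16.
16×1.0209642416 − 1.0224845411 = 15.3129433245
Divide by 2^4 − 1 = 15.
Extrapolated: 15.3129433245 / 15 = 1.0208628883

1.020863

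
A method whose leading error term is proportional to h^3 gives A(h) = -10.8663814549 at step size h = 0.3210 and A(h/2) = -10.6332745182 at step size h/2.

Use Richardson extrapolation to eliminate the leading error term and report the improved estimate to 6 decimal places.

With r = 3 the leading error scales as h^3, so the weight is 2^3 = 8.
8·(-10.6332745182) = -85.0661961456; (-85.0661961456) − (-10.8663814549) = -74.1998146907
Denominator 8 − 1 = 7.
R = (-74.1998146907)/7 = -10.5999735272

-10.599974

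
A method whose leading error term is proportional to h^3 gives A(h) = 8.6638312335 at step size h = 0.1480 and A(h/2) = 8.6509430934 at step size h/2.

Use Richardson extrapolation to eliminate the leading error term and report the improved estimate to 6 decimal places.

Leading term ∝ h^3; use weight 8 = 2^3.
Difference of the inputs: 8.6509430934 − 8.6638312335 = -0.0128881401
Divide by 2^3 − 1 = 7: (-0.0128881401)/7 = -0.0018411629
R = A(h/2) + (A(h/2) − A(h))/7 = 8.6509430934 − 0.0018411629 = 8.6491019305
Correction |R − A(h/2)| = 1.841e-03; gap |A(h/2) − A(h)| = 1.289e-02.

8.649102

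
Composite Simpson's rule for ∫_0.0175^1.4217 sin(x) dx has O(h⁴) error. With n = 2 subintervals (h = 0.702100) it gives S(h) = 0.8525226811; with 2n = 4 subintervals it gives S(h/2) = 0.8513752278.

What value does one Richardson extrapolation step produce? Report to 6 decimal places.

Method order is 4; weight 2^4 = 16.
2^4·A(h/2) = 13.6220036448; minus A(h) gives 12.7694809637.
12.7694809637 ÷ 15 = 0.8512987309
Gap between inputs: 1.147e-03; correction applied: −0.0000764969.

0.851299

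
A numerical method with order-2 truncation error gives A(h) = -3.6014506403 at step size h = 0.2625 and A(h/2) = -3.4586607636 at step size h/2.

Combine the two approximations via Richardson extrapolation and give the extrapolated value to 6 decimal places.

-3.411064

The method has order 2: 2^2 = 4.
4×(-3.4586607636) = -13.8346430544; (-13.8346430544) − (-3.6014506403) = -10.2331924141
Extrapolated: (-10.2331924141) / 3 = -3.4110641380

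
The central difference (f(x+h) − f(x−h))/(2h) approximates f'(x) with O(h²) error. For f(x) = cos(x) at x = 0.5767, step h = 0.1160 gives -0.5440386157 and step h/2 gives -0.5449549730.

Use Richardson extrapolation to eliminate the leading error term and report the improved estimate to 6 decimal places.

-0.545260

Error is O(h^2); halving h shrinks it by 2^2 = 4.
4·(-0.5449549730) = -2.1798198920; subtract (-0.5440386157) → -1.6357812763
Divide by 2^2 − 1 = 3.
R = (-1.6357812763)/3 = -0.5452604254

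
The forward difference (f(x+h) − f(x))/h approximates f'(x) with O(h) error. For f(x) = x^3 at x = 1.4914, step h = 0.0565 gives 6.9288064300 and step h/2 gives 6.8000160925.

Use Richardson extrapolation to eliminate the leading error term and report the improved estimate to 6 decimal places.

Error is O(h^1); halving h shrinks it by 2^1 = 2.
2 × 6.8000160925 = 13.6000321850; 13.6000321850 − 6.9288064300 = 6.6712257550
6.6712257550 ÷ 1 = 6.6712257550

6.671226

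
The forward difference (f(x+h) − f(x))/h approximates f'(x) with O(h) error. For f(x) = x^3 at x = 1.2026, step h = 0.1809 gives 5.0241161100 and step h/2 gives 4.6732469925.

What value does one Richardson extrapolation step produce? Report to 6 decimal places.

4.322378

The method has order 1: 2^1 = 2.
A(h/2) − A(h) = 4.6732469925 − 5.0241161100 = -0.3508691175
Divide by 2^1 − 1 = 1: (-0.3508691175)/1 = -0.3508691175
R = 4.6732469925 − 0.3508691175 = 4.3223778750
Gap between inputs: 3.509e-01; correction applied: −0.3508691175.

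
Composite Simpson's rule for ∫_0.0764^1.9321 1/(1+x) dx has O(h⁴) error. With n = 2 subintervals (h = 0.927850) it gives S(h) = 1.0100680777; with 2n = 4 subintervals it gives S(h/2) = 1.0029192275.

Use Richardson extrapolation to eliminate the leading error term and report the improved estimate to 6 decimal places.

1.002443

r = 4, so 2^r = 16.
A(h/2) − A(h) = 1.0029192275 − 1.0100680777 = -0.0071488502
Divide by 2^4 − 1 = 15: (-0.0071488502)/15 = -0.0004765900
R = 1.0029192275 − 0.0004765900 = 1.0024426375
Shift from A(h/2): −0.0004765900.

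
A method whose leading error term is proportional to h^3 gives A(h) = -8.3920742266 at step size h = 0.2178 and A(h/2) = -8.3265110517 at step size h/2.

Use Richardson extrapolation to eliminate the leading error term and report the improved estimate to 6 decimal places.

Error is O(h^3); halving h shrinks it by 2^3 = 8.
Top: 8(-8.3265110517) − (-8.3920742266) = -58.2200141870
(-58.2200141870) ÷ 7 = -8.3171448839
Shift from A(h/2): +0.0093661678.

-8.317145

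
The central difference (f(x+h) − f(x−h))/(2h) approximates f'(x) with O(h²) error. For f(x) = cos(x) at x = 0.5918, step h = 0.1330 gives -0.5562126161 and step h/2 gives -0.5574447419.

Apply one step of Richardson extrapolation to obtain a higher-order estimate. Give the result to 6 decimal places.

-0.557855

Method order is 2; weight 2^2 = 4.
4×(-0.5574447419) = -2.2297789676; (-2.2297789676) − (-0.5562126161) = -1.6735663515
R = (-1.6735663515)/3 = -0.5578554505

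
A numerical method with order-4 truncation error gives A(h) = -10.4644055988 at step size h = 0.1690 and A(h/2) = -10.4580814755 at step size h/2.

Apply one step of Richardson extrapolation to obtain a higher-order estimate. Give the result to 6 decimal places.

-10.457660

r = 4, so 2^r = 16.
A(h/2) − A(h) = -10.4580814755 − (-10.4644055988) = 0.0063241233
Divide by 2^4 − 1 = 15: 0.0063241233/15 = 0.0004216082
R = -10.4580814755 + 0.0004216082 = -10.4576598673
Gap between inputs: 6.324e-03; correction applied: +0.0004216082.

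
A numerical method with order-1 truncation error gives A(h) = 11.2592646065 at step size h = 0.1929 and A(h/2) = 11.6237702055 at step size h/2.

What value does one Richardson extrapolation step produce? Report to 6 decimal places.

The method has order 1: 2^1 = 2.
Weighted: 23.2475404110 − 11.2592646065 = 11.9882758045
R = 11.9882758045/1 = 11.9882758045
Gap between inputs: 3.645e-01; correction applied: +0.3645055990.

11.988276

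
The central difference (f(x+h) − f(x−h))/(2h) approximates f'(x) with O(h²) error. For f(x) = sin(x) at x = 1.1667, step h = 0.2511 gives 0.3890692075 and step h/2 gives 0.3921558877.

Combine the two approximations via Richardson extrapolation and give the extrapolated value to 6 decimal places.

0.393185

Method order is 2; weight 2^2 = 4.
2^2*A(h/2) = 1.5686235508; minus A(h) gives 1.1795543433.
Divide by 2^2 − 1 = 3.
So the Richardson estimate is 0.3931847811.
Correction |R − A(h/2)| = 1.029e-03; gap |A(h/2) − A(h)| = 3.087e-03.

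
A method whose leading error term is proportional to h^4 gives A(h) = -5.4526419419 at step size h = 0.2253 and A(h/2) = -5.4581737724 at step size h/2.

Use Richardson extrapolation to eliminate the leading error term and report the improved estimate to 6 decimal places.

The method has order 4: 2^4 = 16.
16×(-5.4581737724) − (-5.4526419419) = -81.8781384165
Divide by 2^4 − 1 = 15.
So the Richardson estimate is -5.4585425611.
Gap between inputs: 5.532e-03; correction applied: −0.0003687887.

-5.458543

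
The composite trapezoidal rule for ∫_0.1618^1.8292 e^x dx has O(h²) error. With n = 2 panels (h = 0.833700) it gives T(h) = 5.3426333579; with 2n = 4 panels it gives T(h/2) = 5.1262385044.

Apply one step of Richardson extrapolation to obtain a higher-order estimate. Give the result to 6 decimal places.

Order 2 gives 2^r = 4 and 2^r − 1 = 3.
4×5.1262385044 = 20.5049540176; subtract 5.3426333579 → 15.1623206597
Extrapolated: 15.1623206597 / 3 = 5.0541068866
Correction |R − A(h/2)| = 7.213e-02; gap |A(h/2) − A(h)| = 2.164e-01.

5.054107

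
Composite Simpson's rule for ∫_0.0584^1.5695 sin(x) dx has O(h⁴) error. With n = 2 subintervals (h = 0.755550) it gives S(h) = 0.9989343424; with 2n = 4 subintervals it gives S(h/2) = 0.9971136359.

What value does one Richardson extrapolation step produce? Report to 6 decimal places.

0.996992

The method has order 4: 2^4 = 16.
16*0.9971136359 = 15.9538181744; 15.9538181744 − 0.9989343424 = 14.9548838320
14.9548838320 ÷ 15 = 0.9969922555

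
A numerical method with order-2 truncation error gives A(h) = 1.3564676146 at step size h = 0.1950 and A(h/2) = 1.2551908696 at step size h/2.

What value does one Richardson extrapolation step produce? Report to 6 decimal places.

r = 2, so 2^r = 4.
Difference of the inputs: 1.2551908696 − 1.3564676146 = -0.1012767450
Divide by 2^2 − 1 = 3: (-0.1012767450)/3 = -0.0337589150
R = 1.2551908696 − 0.0337589150 = 1.2214319546
Correction |R − A(h/2)| = 3.376e-02; gap |A(h/2) − A(h)| = 1.013e-01.

1.221432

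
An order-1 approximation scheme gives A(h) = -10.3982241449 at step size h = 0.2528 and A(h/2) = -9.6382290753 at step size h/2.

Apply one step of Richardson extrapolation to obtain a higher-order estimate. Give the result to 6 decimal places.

-8.878234

With r = 1 the leading error scales as h^1, so the weight is 2^1 = 2.
2^1×A(h/2) = -19.2764581506; minus A(h) gives -8.8782340057.
(-8.8782340057) ÷ 1 = -8.8782340057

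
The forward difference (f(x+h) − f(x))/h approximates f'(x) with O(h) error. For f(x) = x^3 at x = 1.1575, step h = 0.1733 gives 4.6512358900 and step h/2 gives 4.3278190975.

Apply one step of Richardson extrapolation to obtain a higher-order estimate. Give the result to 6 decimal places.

4.004402

Method order is 1; weight 2^1 = 2.
2^1*A(h/2) = 8.6556381950; minus A(h) gives 4.0044023050.
Extrapolated: 4.0044023050 / 1 = 4.0044023050
Correction |R − A(h/2)| = 3.234e-01; gap |A(h/2) − A(h)| = 3.234e-01.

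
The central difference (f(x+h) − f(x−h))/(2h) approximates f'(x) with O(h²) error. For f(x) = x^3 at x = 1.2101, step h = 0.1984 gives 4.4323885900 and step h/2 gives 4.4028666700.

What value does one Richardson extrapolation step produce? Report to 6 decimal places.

r = 2: numerator weight 4, denominator 3.
Numerator 4×A(h/2) − A(h) = 4×4.4028666700 − 4.4323885900 = 13.1790780900
(4×4.4028666700 − 4.4323885900)/(4 − 1) = 4.3930260300
Gap between inputs: 2.952e-02; correction applied: −0.0098406400.

4.393026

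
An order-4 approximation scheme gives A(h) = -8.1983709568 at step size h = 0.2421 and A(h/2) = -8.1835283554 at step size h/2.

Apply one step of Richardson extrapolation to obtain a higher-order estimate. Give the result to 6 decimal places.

-8.182539

Error is O(h^4); halving h shrinks it by 2^4 = 16.
Numerator 16·A(h/2) − A(h) = 16·(-8.1835283554) − (-8.1983709568) = -122.7380827296
R = (-122.7380827296)/15 = -8.1825388486
Correction |R − A(h/2)| = 9.895e-04; gap |A(h/2) − A(h)| = 1.484e-02.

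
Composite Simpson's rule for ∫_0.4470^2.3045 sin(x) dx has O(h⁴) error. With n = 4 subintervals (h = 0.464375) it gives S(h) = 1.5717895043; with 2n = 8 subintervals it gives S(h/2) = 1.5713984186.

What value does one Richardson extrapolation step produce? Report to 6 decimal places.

1.571372

The method has order 4: 2^4 = 16.
16 × 1.5713984186 = 25.1423746976; subtract 1.5717895043 → 23.5705851933
(16 × 1.5713984186 − 1.5717895043)/(16 − 1) = 1.5713723462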